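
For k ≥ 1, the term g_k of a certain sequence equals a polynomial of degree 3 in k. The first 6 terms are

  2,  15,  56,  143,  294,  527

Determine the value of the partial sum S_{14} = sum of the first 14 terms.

29421

1st diffs: 13, 41, 87, 151, 233.
2nd diffs: 28, 46, 64, 82.
3rd diffs: 18, 18, 18 (constant).
So g_k = 3k^3 - 4k^2 + 4k - 1.
Continuing: …, 860, 1311, 1898, 2639, …, g_{14} = 7503.
Summing k = 1..14 (14 terms) gives 29421.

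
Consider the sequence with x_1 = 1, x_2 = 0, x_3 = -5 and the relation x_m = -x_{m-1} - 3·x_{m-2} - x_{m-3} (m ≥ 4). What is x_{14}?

-918

Step forward from the initial values:
x_4 = 4;  x_5 = 11;  x_6 = -18;  …;  x_{11} = 79;  x_{12} = 448;  x_{13} = -505;  x_{14} = -918.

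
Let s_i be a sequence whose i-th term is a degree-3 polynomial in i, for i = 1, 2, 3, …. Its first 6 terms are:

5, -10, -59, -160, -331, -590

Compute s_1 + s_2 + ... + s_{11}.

1st diffs: -15, -49, -101, -171, -259.
2nd diffs: -34, -52, -70, -88.
3rd diffs: -18, -18, -18 (constant).
Newton forward-difference form: s_i = 5 + (-15)·C(i-1,1) + (-34)·C(i-1,2) + (-18)·C(i-1,3).
Continuing: …, -955, -1444, -2075, -2866, …, s_{11} = -3835.
Summing i = 1..11 (11 terms) gives -12320.

-12320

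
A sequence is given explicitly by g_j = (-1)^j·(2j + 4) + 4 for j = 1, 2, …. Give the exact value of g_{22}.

52

(-1)^22 = 1; 2j + 4 at j=22 is 48; so g_{22} = 52.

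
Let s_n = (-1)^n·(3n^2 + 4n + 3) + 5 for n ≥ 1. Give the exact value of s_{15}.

(-1)^15 = -1; 3n^2 + 4n + 3 at n=15 is 738; so s_{15} = -733.

-733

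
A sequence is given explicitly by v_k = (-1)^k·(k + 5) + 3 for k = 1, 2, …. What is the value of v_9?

-11

(-1)^9 = -1; k + 5 at k=9 is 14; so v_9 = -11.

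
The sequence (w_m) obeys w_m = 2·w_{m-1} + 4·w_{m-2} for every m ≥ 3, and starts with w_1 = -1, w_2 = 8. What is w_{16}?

67600384

w_3 = 12;  w_4 = 56;  w_5 = 160;  …;  w_{13} = 1994752;  w_{14} = 6455296;  w_{15} = 20889600;  w_{16} = 67600384.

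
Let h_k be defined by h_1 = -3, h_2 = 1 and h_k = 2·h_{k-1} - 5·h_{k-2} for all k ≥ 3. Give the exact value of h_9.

2253

Compute successive terms:
h_3 = 17  h_4 = 29  h_5 = -27  h_6 = -199  h_7 = -263  h_8 = 469  h_9 = 2253.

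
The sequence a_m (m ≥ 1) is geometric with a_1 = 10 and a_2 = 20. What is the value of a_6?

320

Common ratio r = 2.
a_m = 10·2^(m-1).
a_6 = 10·2^5 = 320.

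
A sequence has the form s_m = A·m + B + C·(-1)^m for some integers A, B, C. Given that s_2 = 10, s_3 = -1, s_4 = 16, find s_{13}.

29

Plug in m = 2, 3, 4: 2A + B + C = 10; 3A + B - C = -1; 4A + B + C = 16.
Subtracting the first from the second: A - 2C = -11.
Subtracting the second from the third: A + 2C = 17.
Solving: C = 7, A = 3, then B = -3.
So s_m = 3·m + (-3) + 7·(-1)^m; at m=13 this is 29.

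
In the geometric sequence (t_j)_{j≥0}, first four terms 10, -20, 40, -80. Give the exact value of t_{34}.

Common ratio r = -2.
t_j = 10·(-2)^(j-0).
t_{34} = 10·(-2)^34 = 171798691840.

171798691840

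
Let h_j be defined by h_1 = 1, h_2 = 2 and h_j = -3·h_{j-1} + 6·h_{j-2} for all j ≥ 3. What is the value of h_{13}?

Compute successive terms:
h_3 = 0  h_4 = 12  h_5 = -36  …  h_{10} = 63828  h_{11} = -278964  h_{12} = 1219860  h_{13} = -5333364.

-5333364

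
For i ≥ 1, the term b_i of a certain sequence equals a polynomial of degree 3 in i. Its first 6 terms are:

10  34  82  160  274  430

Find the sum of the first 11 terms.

7370

1st diffs: 24, 48, 78, 114, 156.
2nd diffs: 24, 30, 36, 42.
3rd diffs: 6, 6, 6 (constant).
So b_i = i^3 + 6i^2 - i + 4.
Continuing: …, 634, 892, 1210, 1594, …, b_{11} = 2050.
Summing i = 1..11 (11 terms) gives 7370.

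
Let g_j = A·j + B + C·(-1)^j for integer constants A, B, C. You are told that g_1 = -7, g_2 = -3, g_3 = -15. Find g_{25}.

The three given values yield: A + B - C = -7; 2A + B + C = -3; 3A + B - C = -15.
Subtracting the first from the second: A + 2C = 4.
Subtracting the second from the third: A - 2C = -12.
Solving: C = 4, A = -4, then B = 1.
Therefore g_{25} = -100 + 1 + 4·(-1) = -103.

-103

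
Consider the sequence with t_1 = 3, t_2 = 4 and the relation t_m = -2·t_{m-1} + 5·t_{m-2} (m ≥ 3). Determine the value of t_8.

Step forward from the initial values:
t_3 = 7; t_4 = 6; t_5 = 23; t_6 = -16; t_7 = 147; t_8 = -374.

-374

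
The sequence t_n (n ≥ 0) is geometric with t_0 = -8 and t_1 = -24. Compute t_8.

Common ratio r = 3.
t_n = (-8)·3^(n-0).
t_8 = (-8)·3^8 = -52488.

-52488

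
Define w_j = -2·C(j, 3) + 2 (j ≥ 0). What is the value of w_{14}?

-726

C(14, 3) = 364, so w_{14} = -726.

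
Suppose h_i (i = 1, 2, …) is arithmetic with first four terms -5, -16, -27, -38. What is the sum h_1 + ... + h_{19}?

Common difference d = -11.
h_i = -5 + (i - 1)·(-11).
h_{19} = -203; S = 19·(-5 + (-203))/2 = -1976.

-1976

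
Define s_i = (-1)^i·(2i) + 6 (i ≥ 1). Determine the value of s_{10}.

26

(-1)^10 = 1; 2i at i=10 is 20; so s_{10} = 26.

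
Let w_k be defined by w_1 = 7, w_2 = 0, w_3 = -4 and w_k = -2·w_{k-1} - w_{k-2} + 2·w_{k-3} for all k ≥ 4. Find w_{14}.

4562

Applying the relation repeatedly:
w_4 = 22;  w_5 = -40;  w_6 = 50;  …;  w_{11} = 608;  w_{12} = -34;  w_{13} = -1656;  w_{14} = 4562.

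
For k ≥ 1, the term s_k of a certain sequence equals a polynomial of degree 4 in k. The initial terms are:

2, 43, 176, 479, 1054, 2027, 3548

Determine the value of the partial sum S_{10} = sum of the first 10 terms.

35333

1st diffs: 41, 133, 303, 575, 973, 1521.
2nd diffs: 92, 170, 272, 398, 548.
3rd diffs: 78, 102, 126, 150.
4th diffs: 24, 24, 24 (constant).
Newton forward-difference form: s_k = 2 + 41·C(k-1,1) + 92·C(k-1,2) + 78·C(k-1,3) + 24·C(k-1,4).
Continuing: 5791, 8954, 13259.
Summing k = 1..10 (10 terms) gives 35333.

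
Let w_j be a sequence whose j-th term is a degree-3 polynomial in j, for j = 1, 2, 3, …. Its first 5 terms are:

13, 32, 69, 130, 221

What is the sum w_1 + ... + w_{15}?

18570

1st diffs: 19, 37, 61, 91.
2nd diffs: 18, 24, 30.
3rd diffs: 6, 6 (constant).
So w_j = j^3 + 3j^2 + 3j + 6.
Continuing: …, 348, 517, 734, 1005, …, w_{15} = 4101.
Summing j = 1..15 (15 terms) gives 18570.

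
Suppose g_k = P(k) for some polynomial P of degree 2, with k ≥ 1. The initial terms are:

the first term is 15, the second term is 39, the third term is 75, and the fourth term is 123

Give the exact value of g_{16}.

1st diffs: 24, 36, 48.
2nd diffs: 12, 12 (constant).
Newton forward-difference form: g_k = 15 + 24·C(k-1,1) + 12·C(k-1,2).
At k = 16: k-1 = 15, so g_{16} = 15 + 360 + 1260 = 1635.

1635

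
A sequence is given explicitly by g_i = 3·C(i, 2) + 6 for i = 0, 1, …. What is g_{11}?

C(11, 2) = 55, so g_{11} = 171.

171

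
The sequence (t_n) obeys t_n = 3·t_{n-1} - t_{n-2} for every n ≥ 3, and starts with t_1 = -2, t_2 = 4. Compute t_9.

4702

Compute successive terms:
t_3 = 14, t_4 = 38, t_5 = 100, t_6 = 262, t_7 = 686, t_8 = 1796, t_9 = 4702.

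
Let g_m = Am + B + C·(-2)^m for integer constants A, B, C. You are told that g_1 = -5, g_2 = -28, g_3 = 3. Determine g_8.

Write the equations: A + B - 2C = -5; 2A + B + 4C = -28; 3A + B - 8C = 3.
Subtracting the first from the second: A + 6C = -23.
Subtracting the second from the third: A - 12C = 31.
Solving: C = -3, A = -5, then B = -6.
So g_m = -5·m + (-6) + (-3)·(-2)^m; at m=8 this is -814.

-814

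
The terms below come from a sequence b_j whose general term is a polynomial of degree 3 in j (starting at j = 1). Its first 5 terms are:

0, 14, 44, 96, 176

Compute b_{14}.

3146

1st diffs: 14, 30, 52, 80.
2nd diffs: 16, 22, 28.
3rd diffs: 6, 6 (constant).
So b_j = j^3 + 2j^2 + j - 4.
Evaluating at j = 14 gives b_{14} = 3146.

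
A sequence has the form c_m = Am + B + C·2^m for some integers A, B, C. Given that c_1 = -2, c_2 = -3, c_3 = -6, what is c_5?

At m = 1, 2, 3: A + B + 2C = -2; 2A + B + 4C = -3; 3A + B + 8C = -6.
Subtracting the first from the second: A + 2C = -1.
Subtracting the second from the third: A + 4C = -3.
Solving: C = -1, A = 1, then B = -1.
Therefore c_5 = 5 + (-1) + (-1)·32 = -28.

-28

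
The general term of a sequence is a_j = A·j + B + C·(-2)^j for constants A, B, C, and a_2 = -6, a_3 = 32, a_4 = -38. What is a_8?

-750

The three given values yield: 2A + B + 4C = -6; 3A + B - 8C = 32; 4A + B + 16C = -38.
Subtracting the first from the second: A - 12C = 38.
Subtracting the second from the third: A + 24C = -70.
Solving: C = -3, A = 2, then B = 2.
So a_j = 2·j + 2 + (-3)·(-2)^j; at j=8 this is -750.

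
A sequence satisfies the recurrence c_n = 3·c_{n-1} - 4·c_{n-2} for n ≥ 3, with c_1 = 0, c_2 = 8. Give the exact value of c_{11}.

Iterate the recurrence:
c_3 = 24, c_4 = 40, c_5 = 24, c_6 = -88, c_7 = -360, c_8 = -728, c_9 = -744, c_{10} = 680, c_{11} = 5016.

5016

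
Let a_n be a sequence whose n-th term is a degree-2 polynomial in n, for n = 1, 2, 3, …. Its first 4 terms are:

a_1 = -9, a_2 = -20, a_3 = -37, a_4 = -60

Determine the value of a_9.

1st diffs: -11, -17, -23.
2nd diffs: -6, -6 (constant).
So a_n = -3n^2 - 2n - 4.
Evaluating at n = 9 gives a_9 = -265.

-265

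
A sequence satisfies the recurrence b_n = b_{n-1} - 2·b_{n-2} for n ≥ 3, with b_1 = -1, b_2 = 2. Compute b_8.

24

Applying the relation repeatedly:
b_3 = 4;  b_4 = 0;  b_5 = -8;  b_6 = -8;  b_7 = 8;  b_8 = 24.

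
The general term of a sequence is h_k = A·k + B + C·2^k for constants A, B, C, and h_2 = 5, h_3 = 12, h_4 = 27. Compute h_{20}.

2097131

Write the equations: 2A + B + 4C = 5; 3A + B + 8C = 12; 4A + B + 16C = 27.
Subtracting the first from the second: A + 4C = 7.
Subtracting the second from the third: A + 8C = 15.
Solving: C = 2, A = -1, then B = -1.
Hence h_{20} = -1·20 + (-1) + 2·1048576 = 2097131.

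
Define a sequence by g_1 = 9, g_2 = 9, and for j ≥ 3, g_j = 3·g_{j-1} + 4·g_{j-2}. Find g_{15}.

966367647

g_3 = 63; g_4 = 225; g_5 = 927; …; g_{12} = 15099489; g_{13} = 60397983; g_{14} = 241591905; g_{15} = 966367647.
(Characteristic roots are 4 and -1.)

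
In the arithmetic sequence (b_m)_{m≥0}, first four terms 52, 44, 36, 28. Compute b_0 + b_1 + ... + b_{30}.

Common difference d = -8.
b_m = 52 + (m - 0)·(-8).
b_{30} = -188; S = 31·(52 + (-188))/2 = -2108.

-2108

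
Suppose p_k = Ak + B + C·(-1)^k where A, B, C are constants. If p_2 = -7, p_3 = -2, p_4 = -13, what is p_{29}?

At k = 2, 3, 4: 2A + B + C = -7; 3A + B - C = -2; 4A + B + C = -13.
Subtracting the first from the second: A - 2C = 5.
Subtracting the second from the third: A + 2C = -11.
Solving: C = -4, A = -3, then B = 3.
Hence p_{29} = -3·29 + 3 + (-4)·(-1) = -80.

-80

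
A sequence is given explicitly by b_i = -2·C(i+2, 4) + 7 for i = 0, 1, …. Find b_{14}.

-3633

C(16, 4) = 1820, so b_{14} = -3633.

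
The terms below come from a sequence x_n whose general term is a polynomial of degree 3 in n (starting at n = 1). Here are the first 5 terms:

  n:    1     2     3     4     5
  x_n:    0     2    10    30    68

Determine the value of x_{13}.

1st diffs: 2, 8, 20, 38.
2nd diffs: 6, 12, 18.
3rd diffs: 6, 6 (constant).
Newton forward-difference form: x_n = 2·C(n-1,1) + 6·C(n-1,2) + 6·C(n-1,3).
At n = 13: n-1 = 12, so x_{13} = 24 + 396 + 1320 = 1740.

1740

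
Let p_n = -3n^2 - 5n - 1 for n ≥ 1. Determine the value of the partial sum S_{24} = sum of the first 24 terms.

Over n = 1..24: Σn = 300, Σn² = 4900.
Total = (-3)·4900 + (-5)·300 + (-1)·24 = -16224.

-16224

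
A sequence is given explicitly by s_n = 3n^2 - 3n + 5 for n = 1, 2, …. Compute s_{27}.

s_{27} = 3·27^2 - 3·27 + 5 = 2111.

2111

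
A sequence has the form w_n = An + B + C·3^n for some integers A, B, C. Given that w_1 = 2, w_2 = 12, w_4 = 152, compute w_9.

At n = 1, 2, 4: A + B + 3C = 2; 2A + B + 9C = 12; 4A + B + 81C = 152.
Subtracting the first from the second: A + 6C = 10.
Subtracting the second from the third: 2A + 72C = 140.
Solving: C = 2, A = -2, then B = -2.
Therefore w_9 = -18 + (-2) + 2·19683 = 39346.

39346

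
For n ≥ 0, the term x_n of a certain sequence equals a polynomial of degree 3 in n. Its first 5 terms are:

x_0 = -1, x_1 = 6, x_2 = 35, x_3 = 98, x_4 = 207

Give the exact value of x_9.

1st diffs: 7, 29, 63, 109.
2nd diffs: 22, 34, 46.
3rd diffs: 12, 12 (constant).
Newton forward-difference form: x_n = -1 + 7·C(n,1) + 22·C(n,2) + 12·C(n,3).
At n = 9: n = 9, so x_9 = -1 + 63 + 792 + 1008 = 1862.

1862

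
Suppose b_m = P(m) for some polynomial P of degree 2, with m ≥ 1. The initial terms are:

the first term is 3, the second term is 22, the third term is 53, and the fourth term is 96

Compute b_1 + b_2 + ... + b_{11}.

1st diffs: 19, 31, 43.
2nd diffs: 12, 12 (constant).
Newton forward-difference form: b_m = 3 + 19·C(m-1,1) + 12·C(m-1,2).
Continuing: …, 151, 218, 297, 388, …, b_{11} = 733.
Summing m = 1..11 (11 terms) gives 3058.

3058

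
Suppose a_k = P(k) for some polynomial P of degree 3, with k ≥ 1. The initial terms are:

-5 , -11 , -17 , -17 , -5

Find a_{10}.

445

1st diffs: -6, -6, 0, 12.
2nd diffs: 0, 6, 12.
3rd diffs: 6, 6 (constant).
Newton forward-difference form: a_k = -5 + (-6)·C(k-1,1) + 6·C(k-1,3).
At k = 10: k-1 = 9, so a_{10} = -5 - 54 + 504 = 445.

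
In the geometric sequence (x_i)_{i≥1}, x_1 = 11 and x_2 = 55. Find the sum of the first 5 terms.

8591

Common ratio r = 5.
x_i = 11·5^(i-1).
S = 11·(5^5 - 1)/(5 - 1) = 11·(3125 - 1)/(4) = 8591.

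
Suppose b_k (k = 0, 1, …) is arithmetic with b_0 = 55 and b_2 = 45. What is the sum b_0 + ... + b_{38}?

Common difference d = (45 - 55) / (2 - 0) = -5.
b_k = 55 + (k - 0)·(-5).
b_{38} = -135; S = 39·(55 + (-135))/2 = -1560.

-1560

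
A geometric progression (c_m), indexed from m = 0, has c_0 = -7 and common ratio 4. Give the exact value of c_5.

-7168

c_m = (-7)·4^(m-0).
c_5 = (-7)·4^5 = -7168.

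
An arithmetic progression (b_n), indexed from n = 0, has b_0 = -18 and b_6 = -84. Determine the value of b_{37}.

-425

Common difference d = (-84 - (-18)) / (6 - 0) = -11.
b_n = -18 + (n - 0)·(-11).
b_{37} = -18 + 37·(-11) = -425.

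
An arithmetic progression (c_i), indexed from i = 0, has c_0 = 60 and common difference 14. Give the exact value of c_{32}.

c_i = 60 + (i - 0)·14.
c_{32} = 60 + 32·14 = 508.

508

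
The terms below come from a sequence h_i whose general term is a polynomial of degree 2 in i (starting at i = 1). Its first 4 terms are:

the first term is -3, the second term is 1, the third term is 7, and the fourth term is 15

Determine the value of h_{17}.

1st diffs: 4, 6, 8.
2nd diffs: 2, 2 (constant).
Newton forward-difference form: h_i = -3 + 4·C(i-1,1) + 2·C(i-1,2).
At i = 17: i-1 = 16, so h_{17} = -3 + 64 + 240 = 301.

301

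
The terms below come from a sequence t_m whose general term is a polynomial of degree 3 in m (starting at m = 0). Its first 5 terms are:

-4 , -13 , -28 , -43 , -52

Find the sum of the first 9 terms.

-108

1st diffs: -9, -15, -15, -9.
2nd diffs: -6, 0, 6.
3rd diffs: 6, 6 (constant).
Newton forward-difference form: t_m = -4 + (-9)·C(m,1) + (-6)·C(m,2) + 6·C(m,3).
Continuing: -49, -28, 17, 92.
Summing m = 0..8 (9 terms) gives -108.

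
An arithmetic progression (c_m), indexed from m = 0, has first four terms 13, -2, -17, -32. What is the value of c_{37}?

Common difference d = -15.
c_m = 13 + (m - 0)·(-15).
c_{37} = 13 + 37·(-15) = -542.

-542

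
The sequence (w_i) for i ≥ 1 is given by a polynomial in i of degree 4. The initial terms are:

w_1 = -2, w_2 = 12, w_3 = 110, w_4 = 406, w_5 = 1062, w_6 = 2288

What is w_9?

1st diffs: 14, 98, 296, 656, 1226.
2nd diffs: 84, 198, 360, 570.
3rd diffs: 114, 162, 210.
4th diffs: 48, 48 (constant).
Newton forward-difference form: w_i = -2 + 14·C(i-1,1) + 84·C(i-1,2) + 114·C(i-1,3) + 48·C(i-1,4).
At i = 9: i-1 = 8, so w_9 = -2 + 112 + 2352 + 6384 + 3360 = 12206.

12206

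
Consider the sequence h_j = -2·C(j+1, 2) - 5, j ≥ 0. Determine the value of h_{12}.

-161

C(13, 2) = 78, so h_{12} = -161.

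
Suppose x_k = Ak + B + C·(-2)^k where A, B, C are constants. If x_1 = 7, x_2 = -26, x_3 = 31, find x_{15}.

At k = 1, 2, 3: A + B - 2C = 7; 2A + B + 4C = -26; 3A + B - 8C = 31.
Subtracting the first from the second: A + 6C = -33.
Subtracting the second from the third: A - 12C = 57.
Solving: C = -5, A = -3, then B = 0.
So x_k = -3·k + 0 + (-5)·(-2)^k; at k=15 this is 163795.

163795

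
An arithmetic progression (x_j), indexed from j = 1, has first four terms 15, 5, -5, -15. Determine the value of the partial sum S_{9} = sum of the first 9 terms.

Common difference d = -10.
x_j = 15 + (j - 1)·(-10).
x_9 = -65; S = 9·(15 + (-65))/2 = -225.

-225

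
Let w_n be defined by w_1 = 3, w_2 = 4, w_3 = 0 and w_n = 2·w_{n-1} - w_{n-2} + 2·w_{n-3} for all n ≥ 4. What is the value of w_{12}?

Compute successive terms:
w_4 = 2  w_5 = 12  w_6 = 22  w_7 = 36  w_8 = 74  w_9 = 156  w_{10} = 310  w_{11} = 612  w_{12} = 1226.

1226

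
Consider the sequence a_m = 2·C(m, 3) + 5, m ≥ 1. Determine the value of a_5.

25

C(5, 3) = 10, so a_5 = 25.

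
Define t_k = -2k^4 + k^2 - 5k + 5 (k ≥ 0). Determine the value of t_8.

t_8 = -2·8^4 + 1·8^2 - 5·8 + 5 = -8163.

-8163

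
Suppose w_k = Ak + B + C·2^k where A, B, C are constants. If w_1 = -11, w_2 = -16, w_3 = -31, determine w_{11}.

The three given values yield: A + B + 2C = -11; 2A + B + 4C = -16; 3A + B + 8C = -31.
Subtracting the first from the second: A + 2C = -5.
Subtracting the second from the third: A + 4C = -15.
Solving: C = -5, A = 5, then B = -6.
Hence w_{11} = 5·11 + (-6) + (-5)·2048 = -10191.

-10191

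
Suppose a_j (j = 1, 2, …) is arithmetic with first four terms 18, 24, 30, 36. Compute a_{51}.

Common difference d = 6.
a_j = 18 + (j - 1)·6.
a_{51} = 18 + 50·6 = 318.

318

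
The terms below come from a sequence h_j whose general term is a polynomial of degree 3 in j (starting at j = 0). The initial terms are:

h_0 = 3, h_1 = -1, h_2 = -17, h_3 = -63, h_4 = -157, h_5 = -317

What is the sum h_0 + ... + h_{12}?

1st diffs: -4, -16, -46, -94, -160.
2nd diffs: -12, -30, -48, -66.
3rd diffs: -18, -18, -18 (constant).
Newton forward-difference form: h_j = 3 + (-4)·C(j,1) + (-12)·C(j,2) + (-18)·C(j,3).
Continuing: …, -561, -907, -1373, -1977, …, h_{12} = -4797.
Summing j = 0..12 (13 terms) gives -16575.

-16575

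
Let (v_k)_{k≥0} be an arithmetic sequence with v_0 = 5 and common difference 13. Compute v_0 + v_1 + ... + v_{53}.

v_k = 5 + (k - 0)·13.
v_{53} = 694; S = 54·(5 + 694)/2 = 18873.

18873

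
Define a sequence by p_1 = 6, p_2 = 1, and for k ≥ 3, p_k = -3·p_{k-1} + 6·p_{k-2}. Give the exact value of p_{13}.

61461261

p_3 = 33;  p_4 = -93;  p_5 = 477;  …;  p_{10} = -735237;  p_{11} = 3215133;  p_{12} = -14056821;  p_{13} = 61461261.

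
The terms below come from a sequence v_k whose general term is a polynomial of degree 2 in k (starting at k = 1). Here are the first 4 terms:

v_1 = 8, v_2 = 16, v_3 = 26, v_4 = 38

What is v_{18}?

416

1st diffs: 8, 10, 12.
2nd diffs: 2, 2 (constant).
So v_k = k^2 + 5k + 2.
Evaluating at k = 18 gives v_{18} = 416.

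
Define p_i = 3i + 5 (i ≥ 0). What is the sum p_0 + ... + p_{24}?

Over i = 0..24: Σi = 300.
Total = (3)·300 + (5)·25 = 1025.

1025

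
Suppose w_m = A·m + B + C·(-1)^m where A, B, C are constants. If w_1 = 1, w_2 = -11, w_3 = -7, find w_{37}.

Plug in m = 1, 2, 3: A + B - C = 1; 2A + B + C = -11; 3A + B - C = -7.
Subtracting the first from the second: A + 2C = -12.
Subtracting the second from the third: A - 2C = 4.
Solving: C = -4, A = -4, then B = 1.
Therefore w_{37} = -148 + 1 + (-4)·(-1) = -143.

-143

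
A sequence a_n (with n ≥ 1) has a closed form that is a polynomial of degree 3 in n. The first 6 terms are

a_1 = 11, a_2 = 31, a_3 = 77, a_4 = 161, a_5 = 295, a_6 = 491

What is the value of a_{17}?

10171

1st diffs: 20, 46, 84, 134, 196.
2nd diffs: 26, 38, 50, 62.
3rd diffs: 12, 12, 12 (constant).
Newton forward-difference form: a_n = 11 + 20·C(n-1,1) + 26·C(n-1,2) + 12·C(n-1,3).
At n = 17: n-1 = 16, so a_{17} = 11 + 320 + 3120 + 6720 = 10171.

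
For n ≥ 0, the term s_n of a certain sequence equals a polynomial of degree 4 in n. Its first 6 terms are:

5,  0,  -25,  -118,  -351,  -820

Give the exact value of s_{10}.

1st diffs: -5, -25, -93, -233, -469.
2nd diffs: -20, -68, -140, -236.
3rd diffs: -48, -72, -96.
4th diffs: -24, -24 (constant).
Newton forward-difference form: s_n = 5 + (-5)·C(n,1) + (-20)·C(n,2) + (-48)·C(n,3) + (-24)·C(n,4).
At n = 10: n = 10, so s_{10} = 5 - 50 - 900 - 5760 - 5040 = -11745.

-11745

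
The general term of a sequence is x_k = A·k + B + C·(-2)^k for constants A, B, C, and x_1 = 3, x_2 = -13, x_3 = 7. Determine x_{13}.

At k = 1, 2, 3: A + B - 2C = 3; 2A + B + 4C = -13; 3A + B - 8C = 7.
Subtracting the first from the second: A + 6C = -16.
Subtracting the second from the third: A - 12C = 20.
Solving: C = -2, A = -4, then B = 3.
Therefore x_{13} = -52 + 3 + (-2)·(-8192) = 16335.

16335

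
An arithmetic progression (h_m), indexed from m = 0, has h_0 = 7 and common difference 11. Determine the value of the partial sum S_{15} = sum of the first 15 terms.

1260

h_m = 7 + (m - 0)·11.
h_{14} = 161; S = 15·(7 + 161)/2 = 1260.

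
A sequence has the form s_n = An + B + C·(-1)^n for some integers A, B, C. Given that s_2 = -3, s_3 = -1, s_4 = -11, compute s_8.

Plug in n = 2, 3, 4: 2A + B + C = -3; 3A + B - C = -1; 4A + B + C = -11.
Subtracting the first from the second: A - 2C = 2.
Subtracting the second from the third: A + 2C = -10.
Solving: C = -3, A = -4, then B = 8.
Hence s_8 = -4·8 + 8 + (-3)·1 = -27.

-27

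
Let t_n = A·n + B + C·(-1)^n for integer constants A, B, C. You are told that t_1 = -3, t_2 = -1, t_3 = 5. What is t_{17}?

The three given values yield: A + B - C = -3; 2A + B + C = -1; 3A + B - C = 5.
Subtracting the first from the second: A + 2C = 2.
Subtracting the second from the third: A - 2C = 6.
Solving: C = -1, A = 4, then B = -8.
So t_n = 4·n + (-8) + (-1)·(-1)^n; at n=17 this is 61.

61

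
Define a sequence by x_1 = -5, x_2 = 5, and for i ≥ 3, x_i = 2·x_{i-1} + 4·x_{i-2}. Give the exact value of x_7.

x_3 = -10; x_4 = 0; x_5 = -40; x_6 = -80; x_7 = -320.

-320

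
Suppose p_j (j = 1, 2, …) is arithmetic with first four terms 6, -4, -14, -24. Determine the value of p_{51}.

-494

Common difference d = -10.
p_j = 6 + (j - 1)·(-10).
p_{51} = 6 + 50·(-10) = -494.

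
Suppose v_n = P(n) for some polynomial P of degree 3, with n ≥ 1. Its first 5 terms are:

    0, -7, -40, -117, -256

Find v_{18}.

-15895

1st diffs: -7, -33, -77, -139.
2nd diffs: -26, -44, -62.
3rd diffs: -18, -18 (constant).
Newton forward-difference form: v_n = (-7)·C(n-1,1) + (-26)·C(n-1,2) + (-18)·C(n-1,3).
At n = 18: n-1 = 17, so v_{18} = -119 - 3536 - 12240 = -15895.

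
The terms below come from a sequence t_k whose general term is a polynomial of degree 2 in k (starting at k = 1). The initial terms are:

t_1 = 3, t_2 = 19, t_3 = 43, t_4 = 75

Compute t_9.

355

1st diffs: 16, 24, 32.
2nd diffs: 8, 8 (constant).
Newton forward-difference form: t_k = 3 + 16·C(k-1,1) + 8·C(k-1,2).
At k = 9: k-1 = 8, so t_9 = 3 + 128 + 224 = 355.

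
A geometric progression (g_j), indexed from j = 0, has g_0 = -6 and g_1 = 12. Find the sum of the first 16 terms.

131070

Common ratio r = -2.
g_j = (-6)·(-2)^(j-0).
S = (-6)·((-2)^16 - 1)/(-2 - 1) = (-6)·(65536 - 1)/(-3) = 131070.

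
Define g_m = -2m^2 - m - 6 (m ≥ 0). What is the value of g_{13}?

-357

g_{13} = -2·13^2 - 1·13 - 6 = -357.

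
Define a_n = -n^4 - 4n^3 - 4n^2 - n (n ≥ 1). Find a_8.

a_8 = -1·8^4 - 4·8^3 - 4·8^2 - 1·8 = -6408.

-6408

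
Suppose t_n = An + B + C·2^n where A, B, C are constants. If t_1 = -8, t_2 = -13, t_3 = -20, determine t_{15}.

Plug in n = 1, 2, 3: A + B + 2C = -8; 2A + B + 4C = -13; 3A + B + 8C = -20.
Subtracting the first from the second: A + 2C = -5.
Subtracting the second from the third: A + 4C = -7.
Solving: C = -1, A = -3, then B = -3.
Hence t_{15} = -3·15 + (-3) + (-1)·32768 = -32816.

-32816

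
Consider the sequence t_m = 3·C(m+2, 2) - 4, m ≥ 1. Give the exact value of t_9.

C(11, 2) = 55, so t_9 = 161.

161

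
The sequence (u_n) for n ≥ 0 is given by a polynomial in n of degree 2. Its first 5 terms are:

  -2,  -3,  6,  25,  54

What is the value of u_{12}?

646

1st diffs: -1, 9, 19, 29.
2nd diffs: 10, 10, 10 (constant).
Newton forward-difference form: u_n = -2 + (-1)·C(n,1) + 10·C(n,2).
At n = 12: n = 12, so u_{12} = -2 - 12 + 660 = 646.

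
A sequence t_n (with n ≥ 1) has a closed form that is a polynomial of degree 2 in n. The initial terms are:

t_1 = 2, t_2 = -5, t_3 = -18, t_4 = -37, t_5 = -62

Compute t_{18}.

1st diffs: -7, -13, -19, -25.
2nd diffs: -6, -6, -6 (constant).
So t_n = -3n^2 + 2n + 3.
Evaluating at n = 18 gives t_{18} = -933.

-933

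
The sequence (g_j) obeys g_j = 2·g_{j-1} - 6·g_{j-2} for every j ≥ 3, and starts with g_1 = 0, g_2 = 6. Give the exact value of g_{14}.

210048

Applying the relation repeatedly:
g_3 = 12, g_4 = -12, g_5 = -96, …, g_{11} = -18240, g_{12} = 4416, g_{13} = 118272, g_{14} = 210048.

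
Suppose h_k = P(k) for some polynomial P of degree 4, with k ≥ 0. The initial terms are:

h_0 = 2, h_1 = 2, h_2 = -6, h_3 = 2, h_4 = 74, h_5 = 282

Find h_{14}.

1st diffs: 0, -8, 8, 72, 208.
2nd diffs: -8, 16, 64, 136.
3rd diffs: 24, 48, 72.
4th diffs: 24, 24 (constant).
So h_k = k^4 - 2k^3 - 5k^2 + 6k + 2.
Evaluating at k = 14 gives h_{14} = 32034.

32034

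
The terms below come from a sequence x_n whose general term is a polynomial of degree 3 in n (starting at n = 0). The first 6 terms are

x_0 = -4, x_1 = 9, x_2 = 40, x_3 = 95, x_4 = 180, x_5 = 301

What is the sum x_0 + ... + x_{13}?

13685

1st diffs: 13, 31, 55, 85, 121.
2nd diffs: 18, 24, 30, 36.
3rd diffs: 6, 6, 6 (constant).
Newton forward-difference form: x_n = -4 + 13·C(n,1) + 18·C(n,2) + 6·C(n,3).
Continuing: …, 464, 675, 940, 1265, …, x_{13} = 3285.
Summing n = 0..13 (14 terms) gives 13685.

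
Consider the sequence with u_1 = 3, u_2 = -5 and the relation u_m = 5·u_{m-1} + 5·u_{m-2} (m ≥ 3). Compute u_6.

-2500

Step forward from the initial values:
u_3 = -10, u_4 = -75, u_5 = -425, u_6 = -2500.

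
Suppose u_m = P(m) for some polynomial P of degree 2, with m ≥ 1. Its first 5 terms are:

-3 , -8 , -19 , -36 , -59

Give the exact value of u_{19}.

1st diffs: -5, -11, -17, -23.
2nd diffs: -6, -6, -6 (constant).
Newton forward-difference form: u_m = -3 + (-5)·C(m-1,1) + (-6)·C(m-1,2).
At m = 19: m-1 = 18, so u_{19} = -3 - 90 - 918 = -1011.

-1011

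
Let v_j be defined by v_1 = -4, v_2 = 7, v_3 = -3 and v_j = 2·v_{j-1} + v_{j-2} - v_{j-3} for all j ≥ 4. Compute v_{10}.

145

Iterate the recurrence:
v_4 = 5; v_5 = 0; v_6 = 8; v_7 = 11; v_8 = 30; v_9 = 63; v_{10} = 145.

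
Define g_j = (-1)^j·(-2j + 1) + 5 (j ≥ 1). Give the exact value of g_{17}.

38

(-1)^17 = -1; -2j + 1 at j=17 is -33; so g_{17} = 38.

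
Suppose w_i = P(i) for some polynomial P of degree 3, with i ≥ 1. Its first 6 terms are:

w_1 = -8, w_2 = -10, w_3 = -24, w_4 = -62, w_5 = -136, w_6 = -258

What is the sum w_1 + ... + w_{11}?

-6138

1st diffs: -2, -14, -38, -74, -122.
2nd diffs: -12, -24, -36, -48.
3rd diffs: -12, -12, -12 (constant).
Newton forward-difference form: w_i = -8 + (-2)·C(i-1,1) + (-12)·C(i-1,2) + (-12)·C(i-1,3).
Continuing: …, -440, -694, -1032, -1466, …, w_{11} = -2008.
Summing i = 1..11 (11 terms) gives -6138.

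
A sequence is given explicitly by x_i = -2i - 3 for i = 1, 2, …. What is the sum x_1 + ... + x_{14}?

-252

Over i = 1..14: Σi = 105.
Total = (-2)·105 + (-3)·14 = -252.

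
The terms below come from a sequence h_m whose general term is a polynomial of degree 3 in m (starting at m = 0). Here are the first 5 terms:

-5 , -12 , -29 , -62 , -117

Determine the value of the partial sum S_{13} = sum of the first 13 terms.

1st diffs: -7, -17, -33, -55.
2nd diffs: -10, -16, -22.
3rd diffs: -6, -6 (constant).
So h_m = -m^3 - 2m^2 - 4m - 5.
Continuing: …, -200, -317, -474, -677, …, h_{12} = -2069.
Summing m = 0..12 (13 terms) gives -7761.

-7761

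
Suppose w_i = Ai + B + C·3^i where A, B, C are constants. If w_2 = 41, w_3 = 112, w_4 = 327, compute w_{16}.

172186875

At i = 2, 3, 4: 2A + B + 9C = 41; 3A + B + 27C = 112; 4A + B + 81C = 327.
Subtracting the first from the second: A + 18C = 71.
Subtracting the second from the third: A + 54C = 215.
Solving: C = 4, A = -1, then B = 7.
Hence w_{16} = -1·16 + 7 + 4·43046721 = 172186875.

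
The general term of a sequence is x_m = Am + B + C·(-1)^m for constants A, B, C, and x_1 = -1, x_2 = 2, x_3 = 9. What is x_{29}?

Plug in m = 1, 2, 3: A + B - C = -1; 2A + B + C = 2; 3A + B - C = 9.
Subtracting the first from the second: A + 2C = 3.
Subtracting the second from the third: A - 2C = 7.
Solving: C = -1, A = 5, then B = -7.
Therefore x_{29} = 145 + (-7) + (-1)·(-1) = 139.

139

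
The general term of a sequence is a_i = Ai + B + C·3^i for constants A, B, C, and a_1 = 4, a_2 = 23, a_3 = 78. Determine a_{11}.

The three given values yield: A + B + 3C = 4; 2A + B + 9C = 23; 3A + B + 27C = 78.
Subtracting the first from the second: A + 6C = 19.
Subtracting the second from the third: A + 18C = 55.
Solving: C = 3, A = 1, then B = -6.
Hence a_{11} = 1·11 + (-6) + 3·177147 = 531446.

531446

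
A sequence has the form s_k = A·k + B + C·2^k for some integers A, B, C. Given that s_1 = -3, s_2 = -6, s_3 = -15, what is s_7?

-363

At k = 1, 2, 3: A + B + 2C = -3; 2A + B + 4C = -6; 3A + B + 8C = -15.
Subtracting the first from the second: A + 2C = -3.
Subtracting the second from the third: A + 4C = -9.
Solving: C = -3, A = 3, then B = 0.
Therefore s_7 = 21 + 0 + (-3)·128 = -363.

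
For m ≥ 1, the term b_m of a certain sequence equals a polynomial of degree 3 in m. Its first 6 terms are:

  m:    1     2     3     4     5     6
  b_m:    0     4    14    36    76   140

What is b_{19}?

5886

1st diffs: 4, 10, 22, 40, 64.
2nd diffs: 6, 12, 18, 24.
3rd diffs: 6, 6, 6 (constant).
Newton forward-difference form: b_m = 4·C(m-1,1) + 6·C(m-1,2) + 6·C(m-1,3).
At m = 19: m-1 = 18, so b_{19} = 72 + 918 + 4896 = 5886.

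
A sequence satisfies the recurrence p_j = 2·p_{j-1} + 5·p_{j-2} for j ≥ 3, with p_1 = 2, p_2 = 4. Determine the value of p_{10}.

Iterate the recurrence:
p_3 = 18  p_4 = 56  p_5 = 202  p_6 = 684  p_7 = 2378  p_8 = 8176  p_9 = 28242  p_{10} = 97364.

97364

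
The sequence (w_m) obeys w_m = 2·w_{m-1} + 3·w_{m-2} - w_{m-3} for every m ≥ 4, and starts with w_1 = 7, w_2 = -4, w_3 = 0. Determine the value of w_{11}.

-24585

w_4 = -19  w_5 = -34  w_6 = -125  w_7 = -333  w_8 = -1007  w_9 = -2888  w_{10} = -8464  w_{11} = -24585.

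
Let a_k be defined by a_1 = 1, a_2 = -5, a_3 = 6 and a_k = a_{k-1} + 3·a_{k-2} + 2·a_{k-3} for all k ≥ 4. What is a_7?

Step forward from the initial values:
a_4 = -7;  a_5 = 1;  a_6 = -8;  a_7 = -19.

-19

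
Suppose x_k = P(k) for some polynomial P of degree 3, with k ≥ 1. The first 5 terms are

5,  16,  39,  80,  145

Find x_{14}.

1st diffs: 11, 23, 41, 65.
2nd diffs: 12, 18, 24.
3rd diffs: 6, 6 (constant).
Newton forward-difference form: x_k = 5 + 11·C(k-1,1) + 12·C(k-1,2) + 6·C(k-1,3).
At k = 14: k-1 = 13, so x_{14} = 5 + 143 + 936 + 1716 = 2800.

2800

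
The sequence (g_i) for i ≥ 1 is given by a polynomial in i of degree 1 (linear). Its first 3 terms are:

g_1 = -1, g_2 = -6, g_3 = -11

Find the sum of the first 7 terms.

-112

1st diffs: -5, -5 (constant).
So g_i = -5i + 4.
Continuing: -16, -21, -26, -31.
Summing i = 1..7 (7 terms) gives -112.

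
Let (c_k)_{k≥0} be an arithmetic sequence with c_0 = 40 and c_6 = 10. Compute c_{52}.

Common difference d = (10 - 40) / (6 - 0) = -5.
c_k = 40 + (k - 0)·(-5).
c_{52} = 40 + 52·(-5) = -220.

-220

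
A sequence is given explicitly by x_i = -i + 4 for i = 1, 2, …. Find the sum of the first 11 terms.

Over i = 1..11: Σi = 66.
Total = (-1)·66 + (4)·11 = -22.

-22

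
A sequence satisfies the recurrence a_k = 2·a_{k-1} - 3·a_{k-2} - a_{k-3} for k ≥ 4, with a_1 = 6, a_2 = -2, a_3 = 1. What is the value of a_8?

-26

Iterate the recurrence:
a_4 = 2, a_5 = 3, a_6 = -1, a_7 = -13, a_8 = -26.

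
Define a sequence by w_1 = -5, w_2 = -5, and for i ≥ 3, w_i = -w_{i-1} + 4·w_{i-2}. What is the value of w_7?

Iterate the recurrence:
w_3 = -15, w_4 = -5, w_5 = -55, w_6 = 35, w_7 = -255.

-255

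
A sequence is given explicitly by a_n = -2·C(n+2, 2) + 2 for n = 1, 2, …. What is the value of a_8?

-88

C(10, 2) = 45, so a_8 = -88.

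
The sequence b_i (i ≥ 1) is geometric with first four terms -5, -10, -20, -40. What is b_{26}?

-167772160

Common ratio r = 2.
b_i = (-5)·2^(i-1).
b_{26} = (-5)·2^25 = -167772160.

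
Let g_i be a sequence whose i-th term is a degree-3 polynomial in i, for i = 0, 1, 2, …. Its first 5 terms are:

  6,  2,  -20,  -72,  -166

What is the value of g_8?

-1202

1st diffs: -4, -22, -52, -94.
2nd diffs: -18, -30, -42.
3rd diffs: -12, -12 (constant).
Newton forward-difference form: g_i = 6 + (-4)·C(i,1) + (-18)·C(i,2) + (-12)·C(i,3).
At i = 8: i = 8, so g_8 = 6 - 32 - 504 - 672 = -1202.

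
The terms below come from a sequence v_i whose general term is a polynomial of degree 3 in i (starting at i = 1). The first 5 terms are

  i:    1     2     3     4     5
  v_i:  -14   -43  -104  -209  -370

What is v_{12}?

1st diffs: -29, -61, -105, -161.
2nd diffs: -32, -44, -56.
3rd diffs: -12, -12 (constant).
Newton forward-difference form: v_i = -14 + (-29)·C(i-1,1) + (-32)·C(i-1,2) + (-12)·C(i-1,3).
At i = 12: i-1 = 11, so v_{12} = -14 - 319 - 1760 - 1980 = -4073.

-4073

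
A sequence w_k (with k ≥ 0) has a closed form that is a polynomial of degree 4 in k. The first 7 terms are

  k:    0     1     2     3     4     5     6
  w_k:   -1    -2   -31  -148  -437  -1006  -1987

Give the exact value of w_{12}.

1st diffs: -1, -29, -117, -289, -569, -981.
2nd diffs: -28, -88, -172, -280, -412.
3rd diffs: -60, -84, -108, -132.
4th diffs: -24, -24, -24 (constant).
So w_k = -k^4 - 4k^3 + 5k^2 - k - 1.
Evaluating at k = 12 gives w_{12} = -26941.

-26941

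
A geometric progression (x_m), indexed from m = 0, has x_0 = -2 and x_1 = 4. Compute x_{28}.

-536870912

Common ratio r = -2.
x_m = (-2)·(-2)^(m-0).
x_{28} = (-2)·(-2)^28 = -536870912.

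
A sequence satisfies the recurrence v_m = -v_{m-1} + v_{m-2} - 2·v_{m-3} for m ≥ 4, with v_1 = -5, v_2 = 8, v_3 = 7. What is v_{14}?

Compute successive terms:
v_4 = 11; v_5 = -20; v_6 = 17; …; v_{11} = -884; v_{12} = 1745; v_{13} = -3515; v_{14} = 7028.

7028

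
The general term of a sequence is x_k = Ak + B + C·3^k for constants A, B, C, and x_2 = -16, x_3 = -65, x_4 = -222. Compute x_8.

The three given values yield: 2A + B + 9C = -16; 3A + B + 27C = -65; 4A + B + 81C = -222.
Subtracting the first from the second: A + 18C = -49.
Subtracting the second from the third: A + 54C = -157.
Solving: C = -3, A = 5, then B = 1.
So x_k = 5·k + 1 + (-3)·3^k; at k=8 this is -19642.

-19642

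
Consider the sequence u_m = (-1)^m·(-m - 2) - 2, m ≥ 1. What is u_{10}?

-14

(-1)^10 = 1; -m - 2 at m=10 is -12; so u_{10} = -14.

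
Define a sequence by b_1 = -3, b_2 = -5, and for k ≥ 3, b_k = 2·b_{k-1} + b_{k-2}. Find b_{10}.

-6149

Iterate the recurrence:
b_3 = -13;  b_4 = -31;  b_5 = -75;  b_6 = -181;  b_7 = -437;  b_8 = -1055;  b_9 = -2547;  b_{10} = -6149.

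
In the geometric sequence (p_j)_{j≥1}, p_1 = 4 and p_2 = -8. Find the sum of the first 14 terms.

-21844

Common ratio r = -2.
p_j = 4·(-2)^(j-1).
S = 4·((-2)^14 - 1)/(-2 - 1) = 4·(16384 - 1)/(-3) = -21844.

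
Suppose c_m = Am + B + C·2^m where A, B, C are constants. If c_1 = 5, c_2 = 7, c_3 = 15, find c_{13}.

24527

The three given values yield: A + B + 2C = 5; 2A + B + 4C = 7; 3A + B + 8C = 15.
Subtracting the first from the second: A + 2C = 2.
Subtracting the second from the third: A + 4C = 8.
Solving: C = 3, A = -4, then B = 3.
So c_m = -4·m + 3 + 3·2^m; at m=13 this is 24527.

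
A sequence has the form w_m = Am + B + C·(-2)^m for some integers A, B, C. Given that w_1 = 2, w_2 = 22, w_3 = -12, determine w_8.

Write the equations: A + B - 2C = 2; 2A + B + 4C = 22; 3A + B - 8C = -12.
Subtracting the first from the second: A + 6C = 20.
Subtracting the second from the third: A - 12C = -34.
Solving: C = 3, A = 2, then B = 6.
Therefore w_8 = 16 + 6 + 3·256 = 790.

790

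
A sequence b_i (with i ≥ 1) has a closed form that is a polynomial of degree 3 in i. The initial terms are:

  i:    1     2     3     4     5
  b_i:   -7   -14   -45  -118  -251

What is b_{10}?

1st diffs: -7, -31, -73, -133.
2nd diffs: -24, -42, -60.
3rd diffs: -18, -18 (constant).
Newton forward-difference form: b_i = -7 + (-7)·C(i-1,1) + (-24)·C(i-1,2) + (-18)·C(i-1,3).
At i = 10: i-1 = 9, so b_{10} = -7 - 63 - 864 - 1512 = -2446.

-2446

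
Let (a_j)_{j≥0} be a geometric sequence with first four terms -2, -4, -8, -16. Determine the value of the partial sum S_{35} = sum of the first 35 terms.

Common ratio r = 2.
a_j = (-2)·2^(j-0).
S = (-2)·(2^35 - 1)/(2 - 1) = (-2)·(34359738368 - 1)/(1) = -68719476734.

-68719476734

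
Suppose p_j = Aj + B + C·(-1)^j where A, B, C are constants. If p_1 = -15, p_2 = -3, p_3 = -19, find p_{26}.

-51

Plug in j = 1, 2, 3: A + B - C = -15; 2A + B + C = -3; 3A + B - C = -19.
Subtracting the first from the second: A + 2C = 12.
Subtracting the second from the third: A - 2C = -16.
Solving: C = 7, A = -2, then B = -6.
Hence p_{26} = -2·26 + (-6) + 7·1 = -51.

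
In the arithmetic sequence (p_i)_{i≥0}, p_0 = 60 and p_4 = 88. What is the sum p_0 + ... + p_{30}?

5115

Common difference d = (88 - 60) / (4 - 0) = 7.
p_i = 60 + (i - 0)·7.
p_{30} = 270; S = 31·(60 + 270)/2 = 5115.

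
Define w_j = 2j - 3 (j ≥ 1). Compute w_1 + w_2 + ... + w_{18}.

Over j = 1..18: Σj = 171.
Total = (2)·171 + (-3)·18 = 288.

288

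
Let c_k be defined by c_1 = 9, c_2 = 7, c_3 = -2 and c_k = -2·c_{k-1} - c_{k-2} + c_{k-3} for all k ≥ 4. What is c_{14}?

Applying the relation repeatedly:
c_4 = 6; c_5 = -3; c_6 = -2; …; c_{11} = 10; c_{12} = 57; c_{13} = -162; c_{14} = 277.

277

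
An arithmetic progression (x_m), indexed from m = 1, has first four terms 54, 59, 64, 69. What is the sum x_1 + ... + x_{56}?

10724

Common difference d = 5.
x_m = 54 + (m - 1)·5.
x_{56} = 329; S = 56·(54 + 329)/2 = 10724.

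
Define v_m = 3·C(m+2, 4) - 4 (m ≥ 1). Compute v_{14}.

5456

C(16, 4) = 1820, so v_{14} = 5456.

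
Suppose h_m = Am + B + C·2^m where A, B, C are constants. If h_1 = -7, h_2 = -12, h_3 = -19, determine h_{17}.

-131125

Write the equations: A + B + 2C = -7; 2A + B + 4C = -12; 3A + B + 8C = -19.
Subtracting the first from the second: A + 2C = -5.
Subtracting the second from the third: A + 4C = -7.
Solving: C = -1, A = -3, then B = -2.
So h_m = -3·m + (-2) + (-1)·2^m; at m=17 this is -131125.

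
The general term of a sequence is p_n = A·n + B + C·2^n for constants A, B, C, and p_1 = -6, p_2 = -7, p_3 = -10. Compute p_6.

The three given values yield: A + B + 2C = -6; 2A + B + 4C = -7; 3A + B + 8C = -10.
Subtracting the first from the second: A + 2C = -1.
Subtracting the second from the third: A + 4C = -3.
Solving: C = -1, A = 1, then B = -5.
Hence p_6 = 1·6 + (-5) + (-1)·64 = -63.

-63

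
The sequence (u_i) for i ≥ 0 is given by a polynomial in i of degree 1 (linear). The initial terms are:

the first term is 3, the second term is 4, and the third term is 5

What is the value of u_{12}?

1st diffs: 1, 1 (constant).
So u_i = i + 3.
Evaluating at i = 12 gives u_{12} = 15.

15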